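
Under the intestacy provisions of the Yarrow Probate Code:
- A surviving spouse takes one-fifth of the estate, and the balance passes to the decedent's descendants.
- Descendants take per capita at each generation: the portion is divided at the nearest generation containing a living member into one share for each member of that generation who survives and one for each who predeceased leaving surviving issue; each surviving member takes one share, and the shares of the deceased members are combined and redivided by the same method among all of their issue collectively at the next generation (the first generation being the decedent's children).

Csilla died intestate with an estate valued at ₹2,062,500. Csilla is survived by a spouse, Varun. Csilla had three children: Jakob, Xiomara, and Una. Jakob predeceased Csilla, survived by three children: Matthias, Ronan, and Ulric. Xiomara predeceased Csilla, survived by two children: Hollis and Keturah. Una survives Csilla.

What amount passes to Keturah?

Keturah receives ₹220,000.

Varun takes one-fifth of ₹2,062,500 = ₹412,500. The remaining ₹1,650,000 passes to the descendants.
The descendants' portion (₹1,650,000) is divided at the children's generation into 3 shares of ₹550,000. Una takes ₹550,000. The 2 shares of the deceased (Jakob and Xiomara) are combined into a pool of ₹1,100,000.
That pool (₹1,100,000) is divided at the grandchildren's generation equally among Matthias, Ronan, Ulric, Hollis, and Keturah: ₹220,000 each.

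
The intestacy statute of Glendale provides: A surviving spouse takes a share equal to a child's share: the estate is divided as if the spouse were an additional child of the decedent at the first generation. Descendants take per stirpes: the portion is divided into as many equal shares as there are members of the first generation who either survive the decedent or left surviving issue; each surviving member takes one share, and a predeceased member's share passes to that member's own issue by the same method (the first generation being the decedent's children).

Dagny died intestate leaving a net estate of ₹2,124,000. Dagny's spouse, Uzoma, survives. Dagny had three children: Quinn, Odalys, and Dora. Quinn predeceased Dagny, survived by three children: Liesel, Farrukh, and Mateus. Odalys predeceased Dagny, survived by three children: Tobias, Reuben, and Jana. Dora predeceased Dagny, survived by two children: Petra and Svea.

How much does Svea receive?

Svea receives ₹265,500.

The spouse counts as an additional share at the children's level, so there are 4 primary shares of ₹531,000. Uzoma takes one such share (₹531,000).
The children's combined portion (₹1,593,000) is divided into 3 shares of ₹531,000: Quinn's ₹531,000 share passes to Quinn's issue; Odalys's ₹531,000 share passes to Odalys's issue; Dora's ₹531,000 share passes to Dora's issue.
Quinn's share (₹531,000) is divided into 3 shares of ₹177,000: Liesel, Farrukh, and Mateus each take ₹177,000.
Odalys's share (₹531,000) is divided into 3 shares of ₹177,000: Tobias, Reuben, and Jana each take ₹177,000.
Dora's share (₹531,000) is divided into 2 shares of ₹265,500: Petra and Svea each take ₹265,500.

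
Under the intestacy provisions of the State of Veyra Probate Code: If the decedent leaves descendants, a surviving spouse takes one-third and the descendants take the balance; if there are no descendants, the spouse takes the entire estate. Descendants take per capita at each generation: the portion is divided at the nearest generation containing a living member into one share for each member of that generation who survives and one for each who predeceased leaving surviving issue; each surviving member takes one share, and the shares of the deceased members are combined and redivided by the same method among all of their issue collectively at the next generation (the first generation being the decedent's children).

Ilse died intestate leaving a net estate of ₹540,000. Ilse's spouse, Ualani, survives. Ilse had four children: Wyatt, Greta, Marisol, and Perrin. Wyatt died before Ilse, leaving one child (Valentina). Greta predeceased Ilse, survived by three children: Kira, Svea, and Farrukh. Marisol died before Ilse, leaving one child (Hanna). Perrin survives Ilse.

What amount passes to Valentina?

Valentina receives ₹54,000.

Ualani takes one-third of ₹540,000 = ₹180,000. The remaining ₹360,000 passes to the descendants.
The descendants' portion (₹360,000) is divided at the children's generation into 4 shares of ₹90,000. Perrin takes ₹90,000. The 3 shares of the deceased (Wyatt, Greta, and Marisol) are combined into a pool of ₹270,000.
That pool (₹270,000) is divided at the grandchildren's generation equally among Valentina, Kira, Svea, Farrukh, and Hanna: ₹54,000 each.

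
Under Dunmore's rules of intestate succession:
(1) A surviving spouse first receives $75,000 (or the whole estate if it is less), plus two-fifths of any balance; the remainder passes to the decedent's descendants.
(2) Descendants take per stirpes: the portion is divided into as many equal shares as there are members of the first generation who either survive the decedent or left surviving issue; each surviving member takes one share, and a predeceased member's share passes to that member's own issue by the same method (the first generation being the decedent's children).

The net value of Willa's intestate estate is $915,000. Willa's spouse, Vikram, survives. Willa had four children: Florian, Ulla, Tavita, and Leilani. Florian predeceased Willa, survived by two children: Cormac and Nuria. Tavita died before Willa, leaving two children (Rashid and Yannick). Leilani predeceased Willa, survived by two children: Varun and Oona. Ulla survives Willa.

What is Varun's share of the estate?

Varun receives $63,000.

Vikram first takes $75,000, leaving a balance of $840,000. Vikram then takes two-fifths of the balance ($336,000), for a total of $411,000. The remaining $504,000 passes to the descendants.
The descendants' portion ($504,000) is divided into 4 shares of $126,000: Ulla takes $126,000; Florian's $126,000 share passes to Florian's issue; Tavita's $126,000 share passes to Tavita's issue; Leilani's $126,000 share passes to Leilani's issue.
Florian's share ($126,000) is divided into 2 shares of $63,000: Cormac and Nuria each take $63,000.
Tavita's share ($126,000) is divided into 2 shares of $63,000: Rashid and Yannick each take $63,000.
Leilani's share ($126,000) is divided into 2 shares of $63,000: Varun and Oona each take $63,000.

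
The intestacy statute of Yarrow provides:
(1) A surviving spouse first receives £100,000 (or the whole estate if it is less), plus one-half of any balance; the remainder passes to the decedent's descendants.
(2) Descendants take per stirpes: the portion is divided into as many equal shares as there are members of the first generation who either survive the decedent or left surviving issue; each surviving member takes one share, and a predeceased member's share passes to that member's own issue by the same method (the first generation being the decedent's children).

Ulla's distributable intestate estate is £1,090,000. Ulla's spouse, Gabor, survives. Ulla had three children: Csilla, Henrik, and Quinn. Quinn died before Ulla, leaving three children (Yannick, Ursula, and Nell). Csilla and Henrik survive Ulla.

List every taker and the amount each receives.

Gabor first takes £100,000, leaving a balance of £990,000. Gabor then takes one-half of the balance (£495,000), for a total of £595,000. The remaining £495,000 passes to the descendants.
The descendants' portion (£495,000) is divided into 3 shares of £165,000: Csilla and Henrik each take £165,000; Quinn's £165,000 share passes to Quinn's issue.
Quinn's share (£165,000) is divided into 3 shares of £55,000: Yannick, Ursula, and Nell each take £55,000.

Gabor: £595,000; Csilla: £165,000; Henrik: £165,000; Yannick: £55,000; Ursula: £55,000; Nell: £55,000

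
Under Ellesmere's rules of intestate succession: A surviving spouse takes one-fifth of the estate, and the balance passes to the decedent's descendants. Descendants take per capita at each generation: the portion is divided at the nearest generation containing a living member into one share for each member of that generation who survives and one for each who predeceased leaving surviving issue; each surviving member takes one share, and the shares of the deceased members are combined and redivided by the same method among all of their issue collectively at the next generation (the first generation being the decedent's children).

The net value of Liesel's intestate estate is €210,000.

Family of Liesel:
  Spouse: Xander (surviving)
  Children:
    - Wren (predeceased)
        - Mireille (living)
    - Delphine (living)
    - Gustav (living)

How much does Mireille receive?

Xander takes one-fifth of €210,000 = €42,000. The remaining €168,000 passes to the descendants.
The descendants' portion (€168,000) is divided at the children's generation into 3 shares of €56,000. Delphine and Gustav each take €56,000. The remaining share for the deceased Wren (€56,000) is carried to the next generation.
That pool (€56,000) passes entirely to Mireille, the sole taker at the grandchildren's generation.

Mireille receives €56,000.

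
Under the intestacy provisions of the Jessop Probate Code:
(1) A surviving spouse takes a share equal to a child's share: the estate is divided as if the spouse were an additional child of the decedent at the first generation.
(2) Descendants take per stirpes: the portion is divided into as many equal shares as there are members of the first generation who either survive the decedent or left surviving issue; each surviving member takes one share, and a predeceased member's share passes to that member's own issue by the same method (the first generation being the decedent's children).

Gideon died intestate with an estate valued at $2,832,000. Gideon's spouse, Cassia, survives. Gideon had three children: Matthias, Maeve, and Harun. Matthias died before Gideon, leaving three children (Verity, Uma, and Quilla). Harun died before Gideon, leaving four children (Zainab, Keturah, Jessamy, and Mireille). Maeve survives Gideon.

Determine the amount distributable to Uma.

The spouse counts as an additional share at the children's level, so there are 4 primary shares of $708,000. Cassia takes one such share ($708,000).
The children's combined portion ($2,124,000) is divided into 3 shares of $708,000: Maeve takes $708,000; Matthias's $708,000 share passes to Matthias's issue; Harun's $708,000 share passes to Harun's issue.
Matthias's share ($708,000) is divided into 3 shares of $236,000: Verity, Uma, and Quilla each take $236,000.
Harun's share ($708,000) is divided into 4 shares of $177,000: Zainab, Keturah, Jessamy, and Mireille each take $177,000.

Uma receives $236,000.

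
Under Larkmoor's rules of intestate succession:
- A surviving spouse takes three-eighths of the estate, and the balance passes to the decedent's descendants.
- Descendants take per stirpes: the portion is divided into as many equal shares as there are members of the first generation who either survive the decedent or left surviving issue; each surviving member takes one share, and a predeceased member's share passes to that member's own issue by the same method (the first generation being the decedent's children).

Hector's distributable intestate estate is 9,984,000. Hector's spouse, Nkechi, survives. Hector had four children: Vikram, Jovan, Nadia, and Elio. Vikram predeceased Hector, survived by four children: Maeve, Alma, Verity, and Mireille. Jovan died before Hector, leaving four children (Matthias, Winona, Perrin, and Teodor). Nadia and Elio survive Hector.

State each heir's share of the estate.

Nkechi takes three-eighths of 9,984,000 = 3,744,000. The remaining 6,240,000 passes to the descendants.
The descendants' portion (6,240,000) is divided into 4 shares of 1,560,000: Nadia and Elio each take 1,560,000; Vikram's 1,560,000 share passes to Vikram's issue; Jovan's 1,560,000 share passes to Jovan's issue.
Vikram's share (1,560,000) is divided into 4 shares of 390,000: Maeve, Alma, Verity, and Mireille each take 390,000.
Jovan's share (1,560,000) is divided into 4 shares of 390,000: Matthias, Winona, Perrin, and Teodor each take 390,000.

Nkechi: 3,744,000; Maeve: 390,000; Alma: 390,000; Verity: 390,000; Mireille: 390,000; Matthias: 390,000; Winona: 390,000; Perrin: 390,000; Teodor: 390,000; Nadia: 1,560,000; Elio: 1,560,000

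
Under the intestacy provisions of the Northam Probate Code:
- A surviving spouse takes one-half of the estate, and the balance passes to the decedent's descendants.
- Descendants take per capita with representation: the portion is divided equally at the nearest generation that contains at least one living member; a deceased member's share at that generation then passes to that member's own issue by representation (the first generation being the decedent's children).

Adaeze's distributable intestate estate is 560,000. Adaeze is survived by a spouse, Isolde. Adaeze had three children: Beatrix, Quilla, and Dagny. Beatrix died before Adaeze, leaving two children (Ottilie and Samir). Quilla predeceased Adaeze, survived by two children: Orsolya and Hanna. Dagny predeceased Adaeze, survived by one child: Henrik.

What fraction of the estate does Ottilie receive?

Ottilie receives 1/10 of the estate.

Isolde takes one-half of 560,000 = 280,000. The remaining 280,000 passes to the descendants.
No child survives, so the initial division is made at the grandchildren's generation.
The descendants' portion (280,000) is divided into 5 shares of 56,000: Ottilie, Samir, Orsolya, Hanna, and Henrik each take 56,000.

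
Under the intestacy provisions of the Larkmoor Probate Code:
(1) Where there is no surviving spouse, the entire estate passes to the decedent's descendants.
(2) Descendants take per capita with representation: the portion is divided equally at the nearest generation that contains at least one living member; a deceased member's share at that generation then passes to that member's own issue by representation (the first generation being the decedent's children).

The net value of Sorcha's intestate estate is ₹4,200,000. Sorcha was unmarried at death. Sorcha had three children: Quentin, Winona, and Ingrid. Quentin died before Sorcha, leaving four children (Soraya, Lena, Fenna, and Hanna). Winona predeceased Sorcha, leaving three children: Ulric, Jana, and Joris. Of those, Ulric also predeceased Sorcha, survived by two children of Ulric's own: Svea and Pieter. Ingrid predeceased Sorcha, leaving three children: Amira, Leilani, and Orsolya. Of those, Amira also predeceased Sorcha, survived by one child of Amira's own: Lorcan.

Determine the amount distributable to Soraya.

The entire ₹4,200,000 passes to the descendants.
No child survives, so the initial division is made at the grandchildren's generation.
That amount (₹4,200,000) is divided into 10 shares of ₹420,000: Soraya, Lena, Fenna, Hanna, Jana, Joris, Leilani, and Orsolya each take ₹420,000; Ulric's ₹420,000 share passes to Ulric's issue; Amira's ₹420,000 share passes to Amira's issue.
Ulric's share (₹420,000) is divided into 2 shares of ₹210,000: Svea and Pieter each take ₹210,000.
Amira's share (₹420,000) passes entirely to Lorcan.

Soraya receives ₹420,000.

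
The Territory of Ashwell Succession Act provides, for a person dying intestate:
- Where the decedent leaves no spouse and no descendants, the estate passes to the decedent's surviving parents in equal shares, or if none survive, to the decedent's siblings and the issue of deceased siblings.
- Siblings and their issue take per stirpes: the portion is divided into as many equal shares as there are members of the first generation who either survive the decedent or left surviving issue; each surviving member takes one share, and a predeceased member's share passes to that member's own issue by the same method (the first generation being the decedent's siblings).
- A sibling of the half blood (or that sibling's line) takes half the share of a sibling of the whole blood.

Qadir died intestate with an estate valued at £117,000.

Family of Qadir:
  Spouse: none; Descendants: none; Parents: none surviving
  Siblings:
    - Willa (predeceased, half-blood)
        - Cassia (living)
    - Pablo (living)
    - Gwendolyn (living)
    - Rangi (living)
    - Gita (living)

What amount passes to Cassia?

The entire £117,000 passes to the siblings and their issue.
Counting each half-blood sibling's line as half a unit, there are 9/2 units in £117,000, so one unit is £26,000. Whole-blood lines (Pablo, Gwendolyn, Rangi, and Gita) take £26,000 each; half-blood lines (Willa) take £13,000 each.
Willa's share (£13,000) passes entirely to Cassia.

Cassia receives £13,000.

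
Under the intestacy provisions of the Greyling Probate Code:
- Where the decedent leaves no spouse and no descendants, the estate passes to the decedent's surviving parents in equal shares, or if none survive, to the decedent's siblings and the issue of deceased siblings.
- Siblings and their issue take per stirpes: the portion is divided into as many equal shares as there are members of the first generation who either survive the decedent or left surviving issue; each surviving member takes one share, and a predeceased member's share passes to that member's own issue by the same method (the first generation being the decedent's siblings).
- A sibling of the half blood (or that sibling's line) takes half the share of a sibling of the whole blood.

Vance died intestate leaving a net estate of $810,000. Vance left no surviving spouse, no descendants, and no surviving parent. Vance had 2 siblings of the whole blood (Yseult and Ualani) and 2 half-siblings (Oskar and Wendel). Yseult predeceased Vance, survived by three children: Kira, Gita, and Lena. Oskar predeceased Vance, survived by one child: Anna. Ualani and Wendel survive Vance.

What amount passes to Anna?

Anna receives $135,000.

The entire $810,000 passes to the siblings and their issue.
Counting each half-blood sibling's line as half a unit, there are 3 units in $810,000, so one unit is $270,000. Whole-blood lines (Yseult and Ualani) take $270,000 each; half-blood lines (Oskar and Wendel) take $135,000 each.
Yseult's share ($270,000) is divided into 3 shares of $90,000: Kira, Gita, and Lena each take $90,000.
Oskar's share ($135,000) passes entirely to Anna.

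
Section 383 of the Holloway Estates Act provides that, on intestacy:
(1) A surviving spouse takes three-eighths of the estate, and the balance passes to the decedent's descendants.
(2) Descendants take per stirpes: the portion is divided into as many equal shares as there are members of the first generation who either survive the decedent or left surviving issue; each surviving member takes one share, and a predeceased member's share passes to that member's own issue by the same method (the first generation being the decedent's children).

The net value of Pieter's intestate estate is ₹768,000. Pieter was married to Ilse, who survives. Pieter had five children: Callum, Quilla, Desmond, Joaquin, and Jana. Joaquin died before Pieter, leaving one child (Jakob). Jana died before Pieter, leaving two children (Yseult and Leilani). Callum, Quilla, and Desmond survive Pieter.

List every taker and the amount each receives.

Ilse: ₹288,000; Callum: ₹96,000; Quilla: ₹96,000; Desmond: ₹96,000; Jakob: ₹96,000; Yseult: ₹48,000; Leilani: ₹48,000

Ilse takes three-eighths of ₹768,000 = ₹288,000. The remaining ₹480,000 passes to the descendants.
The descendants' portion (₹480,000) is divided into 5 shares of ₹96,000: Callum, Quilla, and Desmond each take ₹96,000; Joaquin's ₹96,000 share passes to Joaquin's issue; Jana's ₹96,000 share passes to Jana's issue.
Joaquin's share (₹96,000) passes entirely to Jakob.
Jana's share (₹96,000) is divided into 2 shares of ₹48,000: Yseult and Leilani each take ₹48,000.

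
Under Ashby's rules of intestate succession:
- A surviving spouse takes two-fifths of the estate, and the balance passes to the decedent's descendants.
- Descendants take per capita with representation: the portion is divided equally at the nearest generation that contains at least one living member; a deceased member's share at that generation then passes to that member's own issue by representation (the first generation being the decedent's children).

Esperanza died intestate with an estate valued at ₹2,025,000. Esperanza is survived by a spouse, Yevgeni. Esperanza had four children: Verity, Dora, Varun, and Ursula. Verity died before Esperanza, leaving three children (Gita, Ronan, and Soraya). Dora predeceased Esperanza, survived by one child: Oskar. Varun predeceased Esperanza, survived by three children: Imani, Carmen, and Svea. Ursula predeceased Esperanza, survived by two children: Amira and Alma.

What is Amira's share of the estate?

Amira receives ₹135,000.

Yevgeni takes two-fifths of ₹2,025,000 = ₹810,000. The remaining ₹1,215,000 passes to the descendants.
No child survives, so the initial division is made at the grandchildren's generation.
The descendants' portion (₹1,215,000) is divided into 9 shares of ₹135,000: Gita, Ronan, Soraya, Oskar, Imani, Carmen, Svea, Amira, and Alma each take ₹135,000.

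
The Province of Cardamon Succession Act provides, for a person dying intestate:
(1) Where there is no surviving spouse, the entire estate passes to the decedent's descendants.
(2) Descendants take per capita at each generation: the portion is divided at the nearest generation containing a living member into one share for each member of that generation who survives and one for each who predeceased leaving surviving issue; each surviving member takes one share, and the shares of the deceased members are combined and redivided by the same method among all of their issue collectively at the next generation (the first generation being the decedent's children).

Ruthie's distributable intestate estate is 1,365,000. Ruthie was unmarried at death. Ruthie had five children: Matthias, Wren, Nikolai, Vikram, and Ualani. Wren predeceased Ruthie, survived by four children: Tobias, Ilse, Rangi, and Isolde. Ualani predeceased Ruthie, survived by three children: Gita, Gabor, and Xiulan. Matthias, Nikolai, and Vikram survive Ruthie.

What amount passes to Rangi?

The entire 1,365,000 passes to the descendants.
That amount (1,365,000) is divided at the children's generation into 5 shares of 273,000. Matthias, Nikolai, and Vikram each take 273,000. The 2 shares of the deceased (Wren and Ualani) are combined into a pool of 546,000.
That pool (546,000) is divided at the grandchildren's generation equally among Tobias, Ilse, Rangi, Isolde, Gita, Gabor, and Xiulan: 78,000 each.

Rangi receives 78,000.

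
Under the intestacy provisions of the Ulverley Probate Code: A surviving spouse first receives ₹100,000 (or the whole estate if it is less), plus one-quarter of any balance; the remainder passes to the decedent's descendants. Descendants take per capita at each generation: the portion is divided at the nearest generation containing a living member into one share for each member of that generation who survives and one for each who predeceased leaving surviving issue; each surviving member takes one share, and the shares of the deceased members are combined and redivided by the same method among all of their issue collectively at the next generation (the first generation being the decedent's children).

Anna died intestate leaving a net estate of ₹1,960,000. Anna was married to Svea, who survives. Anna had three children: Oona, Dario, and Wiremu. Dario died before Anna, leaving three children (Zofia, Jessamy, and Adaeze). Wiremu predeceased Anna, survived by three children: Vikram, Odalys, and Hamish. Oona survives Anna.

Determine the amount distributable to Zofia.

Svea first takes ₹100,000, leaving a balance of ₹1,860,000. Svea then takes one-quarter of the balance (₹465,000), for a total of ₹565,000. The remaining ₹1,395,000 passes to the descendants.
The descendants' portion (₹1,395,000) is divided at the children's generation into 3 shares of ₹465,000. Oona takes ₹465,000. The 2 shares of the deceased (Dario and Wiremu) are combined into a pool of ₹930,000.
That pool (₹930,000) is divided at the grandchildren's generation equally among Zofia, Jessamy, Adaeze, Vikram, Odalys, and Hamish: ₹155,000 each.

Zofia receives ₹155,000.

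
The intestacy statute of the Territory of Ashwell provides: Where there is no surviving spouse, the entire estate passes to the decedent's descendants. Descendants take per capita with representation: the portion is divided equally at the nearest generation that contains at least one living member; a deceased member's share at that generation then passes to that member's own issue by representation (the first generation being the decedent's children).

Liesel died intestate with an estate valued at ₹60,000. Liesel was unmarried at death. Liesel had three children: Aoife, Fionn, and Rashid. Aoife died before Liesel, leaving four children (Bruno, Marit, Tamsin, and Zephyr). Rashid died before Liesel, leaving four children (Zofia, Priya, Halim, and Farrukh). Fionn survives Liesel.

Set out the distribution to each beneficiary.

The entire ₹60,000 passes to the descendants.
That amount (₹60,000) is divided into 3 shares of ₹20,000: Fionn takes ₹20,000; Aoife's ₹20,000 share passes to Aoife's issue; Rashid's ₹20,000 share passes to Rashid's issue.
Aoife's share (₹20,000) is divided into 4 shares of ₹5,000: Bruno, Marit, Tamsin, and Zephyr each take ₹5,000.
Rashid's share (₹20,000) is divided into 4 shares of ₹5,000: Zofia, Priya, Halim, and Farrukh each take ₹5,000.

Bruno: ₹5,000; Marit: ₹5,000; Tamsin: ₹5,000; Zephyr: ₹5,000; Fionn: ₹20,000; Zofia: ₹5,000; Priya: ₹5,000; Halim: ₹5,000; Farrukh: ₹5,000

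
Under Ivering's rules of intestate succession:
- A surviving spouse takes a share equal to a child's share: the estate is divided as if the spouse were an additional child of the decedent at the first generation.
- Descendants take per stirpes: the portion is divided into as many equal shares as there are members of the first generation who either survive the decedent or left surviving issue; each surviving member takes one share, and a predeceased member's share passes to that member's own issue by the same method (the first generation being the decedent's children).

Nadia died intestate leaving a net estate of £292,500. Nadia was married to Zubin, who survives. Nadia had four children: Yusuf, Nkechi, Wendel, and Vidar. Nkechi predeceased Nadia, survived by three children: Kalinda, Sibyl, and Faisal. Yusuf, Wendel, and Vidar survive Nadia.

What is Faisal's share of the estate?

Faisal receives £19,500.

The spouse counts as an additional share at the children's level, so there are 5 primary shares of £58,500. Zubin takes one such share (£58,500).
The children's combined portion (£234,000) is divided into 4 shares of £58,500: Yusuf, Wendel, and Vidar each take £58,500; Nkechi's £58,500 share passes to Nkechi's issue.
Nkechi's share (£58,500) is divided into 3 shares of £19,500: Kalinda, Sibyl, and Faisal each take £19,500.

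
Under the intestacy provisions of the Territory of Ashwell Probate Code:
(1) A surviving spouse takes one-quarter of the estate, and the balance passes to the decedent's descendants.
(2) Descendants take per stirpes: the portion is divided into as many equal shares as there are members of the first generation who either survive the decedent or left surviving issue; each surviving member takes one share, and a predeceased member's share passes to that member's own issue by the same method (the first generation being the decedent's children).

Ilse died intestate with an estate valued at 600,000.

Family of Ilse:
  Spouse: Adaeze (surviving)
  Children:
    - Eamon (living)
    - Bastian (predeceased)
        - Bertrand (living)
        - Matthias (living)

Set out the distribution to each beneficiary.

Adaeze takes one-quarter of 600,000 = 150,000. The remaining 450,000 passes to the descendants.
The descendants' portion (450,000) is divided into 2 shares of 225,000: Eamon takes 225,000; Bastian's 225,000 share passes to Bastian's issue.
Bastian's share (225,000) is divided into 2 shares of 112,500: Bertrand and Matthias each take 112,500.

Adaeze: 150,000; Eamon: 225,000; Bertrand: 112,500; Matthias: 112,500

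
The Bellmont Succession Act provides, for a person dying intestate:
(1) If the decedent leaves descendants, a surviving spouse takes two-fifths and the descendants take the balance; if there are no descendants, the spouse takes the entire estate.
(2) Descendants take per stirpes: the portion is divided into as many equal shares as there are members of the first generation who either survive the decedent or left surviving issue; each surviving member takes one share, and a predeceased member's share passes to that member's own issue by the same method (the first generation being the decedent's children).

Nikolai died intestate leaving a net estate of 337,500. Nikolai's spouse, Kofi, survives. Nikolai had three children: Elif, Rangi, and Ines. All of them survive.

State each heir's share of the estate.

Kofi: 135,000; Elif: 67,500; Rangi: 67,500; Ines: 67,500

Kofi takes two-fifths of 337,500 = 135,000. The remaining 202,500 passes to the descendants.
The descendants' portion (202,500) is divided into 3 shares of 67,500: Elif, Rangi, and Ines each take 67,500.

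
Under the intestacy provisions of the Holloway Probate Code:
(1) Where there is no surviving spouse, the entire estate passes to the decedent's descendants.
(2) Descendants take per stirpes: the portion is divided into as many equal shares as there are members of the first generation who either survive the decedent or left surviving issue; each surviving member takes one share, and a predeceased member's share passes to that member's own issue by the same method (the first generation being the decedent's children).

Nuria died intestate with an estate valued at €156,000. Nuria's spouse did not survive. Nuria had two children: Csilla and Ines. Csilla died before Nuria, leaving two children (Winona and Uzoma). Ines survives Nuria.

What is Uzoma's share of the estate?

The entire €156,000 passes to the descendants.
That amount (€156,000) is divided into 2 shares of €78,000: Ines takes €78,000; Csilla's €78,000 share passes to Csilla's issue.
Csilla's share (€78,000) is divided into 2 shares of €39,000: Winona and Uzoma each take €39,000.

Uzoma receives €39,000.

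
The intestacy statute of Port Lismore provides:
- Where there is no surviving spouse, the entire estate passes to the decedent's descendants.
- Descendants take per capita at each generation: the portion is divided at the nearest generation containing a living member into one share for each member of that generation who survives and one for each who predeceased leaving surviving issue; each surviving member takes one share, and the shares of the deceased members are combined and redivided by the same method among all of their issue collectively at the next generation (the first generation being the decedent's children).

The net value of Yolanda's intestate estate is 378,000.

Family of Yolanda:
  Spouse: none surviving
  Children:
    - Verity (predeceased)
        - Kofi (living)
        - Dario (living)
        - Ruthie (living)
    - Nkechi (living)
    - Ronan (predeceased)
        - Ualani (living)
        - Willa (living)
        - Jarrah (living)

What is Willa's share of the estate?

Willa receives 42,000.

The entire 378,000 passes to the descendants.
That amount (378,000) is divided at the children's generation into 3 shares of 126,000. Nkechi takes 126,000. The 2 shares of the deceased (Verity and Ronan) are combined into a pool of 252,000.
That pool (252,000) is divided at the grandchildren's generation equally among Kofi, Dario, Ruthie, Ualani, Willa, and Jarrah: 42,000 each.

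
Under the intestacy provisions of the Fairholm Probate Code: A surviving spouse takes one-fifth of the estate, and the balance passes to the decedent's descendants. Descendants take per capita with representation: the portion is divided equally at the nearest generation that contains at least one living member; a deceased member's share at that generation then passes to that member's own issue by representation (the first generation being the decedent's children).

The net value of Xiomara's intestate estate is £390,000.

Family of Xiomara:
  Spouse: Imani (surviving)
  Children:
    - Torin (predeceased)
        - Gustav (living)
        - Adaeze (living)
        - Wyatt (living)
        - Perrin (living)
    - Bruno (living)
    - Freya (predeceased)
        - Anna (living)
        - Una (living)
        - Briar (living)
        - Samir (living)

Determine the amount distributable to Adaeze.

Adaeze receives £26,000.

Imani takes one-fifth of £390,000 = £78,000. The remaining £312,000 passes to the descendants.
The descendants' portion (£312,000) is divided into 3 shares of £104,000: Bruno takes £104,000; Torin's £104,000 share passes to Torin's issue; Freya's £104,000 share passes to Freya's issue.
Torin's share (£104,000) is divided into 4 shares of £26,000: Gustav, Adaeze, Wyatt, and Perrin each take £26,000.
Freya's share (£104,000) is divided into 4 shares of £26,000: Anna, Una, Briar, and Samir each take £26,000.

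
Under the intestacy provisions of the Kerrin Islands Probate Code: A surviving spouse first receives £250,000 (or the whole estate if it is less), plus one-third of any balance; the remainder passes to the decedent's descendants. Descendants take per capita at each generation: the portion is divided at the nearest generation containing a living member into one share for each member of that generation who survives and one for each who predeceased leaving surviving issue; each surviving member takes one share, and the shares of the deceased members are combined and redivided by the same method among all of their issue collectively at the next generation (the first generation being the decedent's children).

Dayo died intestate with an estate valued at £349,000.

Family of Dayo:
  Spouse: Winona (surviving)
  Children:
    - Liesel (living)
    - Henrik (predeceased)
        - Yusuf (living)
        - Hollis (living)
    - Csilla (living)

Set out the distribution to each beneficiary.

Winona: £283,000; Liesel: £22,000; Yusuf: £11,000; Hollis: £11,000; Csilla: £22,000

Winona first takes £250,000, leaving a balance of £99,000. Winona then takes one-third of the balance (£33,000), for a total of £283,000. The remaining £66,000 passes to the descendants.
The descendants' portion (£66,000) is divided at the children's generation into 3 shares of £22,000. Liesel and Csilla each take £22,000. The remaining share for the deceased Henrik (£22,000) is carried to the next generation.
That pool (£22,000) is divided at the grandchildren's generation equally among Yusuf and Hollis: £11,000 each.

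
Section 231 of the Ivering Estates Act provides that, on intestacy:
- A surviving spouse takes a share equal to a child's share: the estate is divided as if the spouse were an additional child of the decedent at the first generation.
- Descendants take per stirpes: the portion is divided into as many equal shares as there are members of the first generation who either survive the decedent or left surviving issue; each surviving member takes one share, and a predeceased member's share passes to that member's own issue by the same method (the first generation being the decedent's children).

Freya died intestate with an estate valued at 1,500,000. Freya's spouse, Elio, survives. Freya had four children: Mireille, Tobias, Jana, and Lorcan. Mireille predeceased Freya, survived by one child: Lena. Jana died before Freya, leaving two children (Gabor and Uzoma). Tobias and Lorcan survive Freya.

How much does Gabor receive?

Gabor receives 150,000.

The spouse counts as an additional share at the children's level, so there are 5 primary shares of 300,000. Elio takes one such share (300,000).
The children's combined portion (1,200,000) is divided into 4 shares of 300,000: Tobias and Lorcan each take 300,000; Mireille's 300,000 share passes to Mireille's issue; Jana's 300,000 share passes to Jana's issue.
Mireille's share (300,000) passes entirely to Lena.
Jana's share (300,000) is divided into 2 shares of 150,000: Gabor and Uzoma each take 150,000.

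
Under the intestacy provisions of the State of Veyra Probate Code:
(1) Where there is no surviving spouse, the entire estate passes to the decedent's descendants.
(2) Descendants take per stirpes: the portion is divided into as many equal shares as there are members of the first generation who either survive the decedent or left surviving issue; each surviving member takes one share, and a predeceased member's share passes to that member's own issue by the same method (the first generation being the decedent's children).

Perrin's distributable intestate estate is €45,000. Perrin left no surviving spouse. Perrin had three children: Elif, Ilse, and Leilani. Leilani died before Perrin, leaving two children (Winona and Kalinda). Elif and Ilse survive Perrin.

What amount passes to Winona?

The entire €45,000 passes to the descendants.
That amount (€45,000) is divided into 3 shares of €15,000: Elif and Ilse each take €15,000; Leilani's €15,000 share passes to Leilani's issue.
Leilani's share (€15,000) is divided into 2 shares of €7,500: Winona and Kalinda each take €7,500.

Winona receives €7,500.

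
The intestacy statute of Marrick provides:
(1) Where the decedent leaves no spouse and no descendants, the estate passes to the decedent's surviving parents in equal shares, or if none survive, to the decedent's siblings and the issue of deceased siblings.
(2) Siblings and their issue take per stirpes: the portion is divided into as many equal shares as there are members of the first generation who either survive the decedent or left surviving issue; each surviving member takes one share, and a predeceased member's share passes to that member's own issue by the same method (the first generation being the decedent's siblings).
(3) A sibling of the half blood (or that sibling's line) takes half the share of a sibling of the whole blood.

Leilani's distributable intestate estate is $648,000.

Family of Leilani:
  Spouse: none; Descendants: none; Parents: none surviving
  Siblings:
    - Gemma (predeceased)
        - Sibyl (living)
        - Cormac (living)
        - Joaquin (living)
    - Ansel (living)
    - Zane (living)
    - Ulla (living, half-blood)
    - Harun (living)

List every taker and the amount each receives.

The entire $648,000 passes to the siblings and their issue.
Counting each half-blood sibling's line as half a unit, there are 9/2 units in $648,000, so one unit is $144,000. Whole-blood lines (Gemma, Ansel, Zane, and Harun) take $144,000 each; half-blood lines (Ulla) take $72,000 each.
Gemma's share ($144,000) is divided into 3 shares of $48,000: Sibyl, Cormac, and Joaquin each take $48,000.

Sibyl: $48,000; Cormac: $48,000; Joaquin: $48,000; Ansel: $144,000; Zane: $144,000; Ulla: $72,000; Harun: $144,000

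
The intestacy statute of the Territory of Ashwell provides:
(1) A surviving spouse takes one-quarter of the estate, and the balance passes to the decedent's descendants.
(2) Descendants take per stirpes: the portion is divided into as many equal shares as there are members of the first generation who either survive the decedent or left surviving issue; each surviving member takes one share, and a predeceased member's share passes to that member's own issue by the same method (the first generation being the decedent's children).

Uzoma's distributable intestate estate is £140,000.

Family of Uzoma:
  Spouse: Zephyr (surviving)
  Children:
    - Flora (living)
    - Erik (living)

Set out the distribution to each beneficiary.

Zephyr takes one-quarter of £140,000 = £35,000. The remaining £105,000 passes to the descendants.
The descendants' portion (£105,000) is divided into 2 shares of £52,500: Flora and Erik each take £52,500.

Zephyr: £35,000; Flora: £52,500; Erik: £52,500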